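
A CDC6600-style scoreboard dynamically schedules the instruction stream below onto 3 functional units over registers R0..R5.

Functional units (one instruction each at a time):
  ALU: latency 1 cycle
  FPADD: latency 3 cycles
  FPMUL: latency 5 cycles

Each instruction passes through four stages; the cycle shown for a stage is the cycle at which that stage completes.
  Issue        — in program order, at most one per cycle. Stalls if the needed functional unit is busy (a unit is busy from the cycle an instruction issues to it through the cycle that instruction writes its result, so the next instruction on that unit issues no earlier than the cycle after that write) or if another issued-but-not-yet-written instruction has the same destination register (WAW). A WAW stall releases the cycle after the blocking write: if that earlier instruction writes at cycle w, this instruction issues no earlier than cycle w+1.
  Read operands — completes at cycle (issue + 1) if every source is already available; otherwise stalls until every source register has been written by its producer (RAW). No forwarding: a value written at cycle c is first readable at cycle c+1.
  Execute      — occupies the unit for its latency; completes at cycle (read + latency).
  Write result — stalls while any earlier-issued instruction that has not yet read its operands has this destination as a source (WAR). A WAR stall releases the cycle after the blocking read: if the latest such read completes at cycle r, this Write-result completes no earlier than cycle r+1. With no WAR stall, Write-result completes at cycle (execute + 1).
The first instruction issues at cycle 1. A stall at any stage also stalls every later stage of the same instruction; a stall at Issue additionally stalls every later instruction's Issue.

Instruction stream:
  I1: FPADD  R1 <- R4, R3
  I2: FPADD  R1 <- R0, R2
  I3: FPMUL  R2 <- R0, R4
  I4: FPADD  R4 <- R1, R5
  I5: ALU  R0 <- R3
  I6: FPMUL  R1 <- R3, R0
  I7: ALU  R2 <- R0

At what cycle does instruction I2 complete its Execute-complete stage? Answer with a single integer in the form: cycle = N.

cycle = 11

  I1 | 1 | 2 | 5 | 6
  I2 | 7 | 8 | 11 | 12   struct: FPADD busy until I1 writes@6
  I3 | 8 | 9 | 14 | 15
  I4 | 13 | 14 | 17 | 18   struct: FPADD busy until I2 writes@12
  I5 | 14 | 15 | 16 | 17
  I6 | 16 | 18 | 23 | 24   struct: FPMUL busy until I3 writes@15 · RAW R0: wait I5 write@17
  I7 | 18 | 19 | 20 | 21   struct: ALU busy until I5 writes@17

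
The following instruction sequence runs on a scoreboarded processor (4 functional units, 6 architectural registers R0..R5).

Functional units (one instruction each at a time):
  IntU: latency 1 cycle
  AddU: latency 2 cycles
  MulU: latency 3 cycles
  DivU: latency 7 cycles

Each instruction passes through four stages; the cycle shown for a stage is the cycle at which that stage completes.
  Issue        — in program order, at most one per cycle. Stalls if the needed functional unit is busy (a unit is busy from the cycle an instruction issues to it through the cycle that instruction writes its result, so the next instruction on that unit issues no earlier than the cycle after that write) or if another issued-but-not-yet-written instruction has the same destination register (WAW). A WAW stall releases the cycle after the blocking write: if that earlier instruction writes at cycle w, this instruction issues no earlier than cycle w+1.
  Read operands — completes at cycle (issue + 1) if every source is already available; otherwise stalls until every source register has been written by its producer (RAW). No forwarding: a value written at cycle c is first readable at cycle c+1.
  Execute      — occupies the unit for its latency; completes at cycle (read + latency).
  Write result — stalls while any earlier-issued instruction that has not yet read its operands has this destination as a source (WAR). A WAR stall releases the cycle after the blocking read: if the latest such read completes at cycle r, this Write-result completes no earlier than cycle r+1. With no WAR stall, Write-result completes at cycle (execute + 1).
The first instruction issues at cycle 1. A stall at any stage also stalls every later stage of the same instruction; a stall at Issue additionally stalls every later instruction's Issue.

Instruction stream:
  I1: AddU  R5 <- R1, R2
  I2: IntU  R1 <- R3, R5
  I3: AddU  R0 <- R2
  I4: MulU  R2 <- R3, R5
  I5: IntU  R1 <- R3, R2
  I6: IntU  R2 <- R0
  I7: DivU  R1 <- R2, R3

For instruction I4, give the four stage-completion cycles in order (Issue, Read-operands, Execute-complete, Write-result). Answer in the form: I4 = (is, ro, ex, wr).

  I1 | 1 | 2 | 4 | 5
  I2 | 2 | 6 | 7 | 8   RAW R5: wait I1 write@5
  I3 | 6 | 7 | 9 | 10   struct: AddU busy until I1 writes@5
  I4 | 7 | 8 | 11 | 12
  I5 | 9 | 13 | 14 | 15   struct: IntU busy until I2 writes@8 · RAW R2: wait I4 write@12
  I6 | 16 | 17 | 18 | 19   struct: IntU busy until I5 writes@15
  I7 | 17 | 20 | 27 | 28   RAW R2: wait I6 write@19

I4 = (7, 8, 11, 12)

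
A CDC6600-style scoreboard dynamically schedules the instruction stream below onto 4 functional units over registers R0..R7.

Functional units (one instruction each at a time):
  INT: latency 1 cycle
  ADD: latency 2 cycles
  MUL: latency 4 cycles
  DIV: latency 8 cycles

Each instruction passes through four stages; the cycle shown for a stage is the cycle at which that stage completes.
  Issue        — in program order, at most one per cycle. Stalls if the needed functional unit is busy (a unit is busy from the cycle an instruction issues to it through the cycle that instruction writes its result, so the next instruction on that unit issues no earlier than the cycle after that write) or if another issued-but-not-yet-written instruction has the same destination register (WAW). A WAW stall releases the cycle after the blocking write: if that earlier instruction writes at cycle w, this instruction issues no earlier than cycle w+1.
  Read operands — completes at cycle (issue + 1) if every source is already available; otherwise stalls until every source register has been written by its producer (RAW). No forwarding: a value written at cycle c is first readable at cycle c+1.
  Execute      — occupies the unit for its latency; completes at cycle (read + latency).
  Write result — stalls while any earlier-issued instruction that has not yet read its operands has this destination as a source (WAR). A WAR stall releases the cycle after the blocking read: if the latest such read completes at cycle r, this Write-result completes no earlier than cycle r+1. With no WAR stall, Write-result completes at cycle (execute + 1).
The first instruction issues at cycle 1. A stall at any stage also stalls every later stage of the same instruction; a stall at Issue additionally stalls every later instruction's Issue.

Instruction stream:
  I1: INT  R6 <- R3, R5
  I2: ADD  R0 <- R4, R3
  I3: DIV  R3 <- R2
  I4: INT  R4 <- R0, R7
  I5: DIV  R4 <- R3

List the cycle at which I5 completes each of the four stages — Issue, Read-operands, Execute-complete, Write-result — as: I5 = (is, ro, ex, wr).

I5 = (14, 15, 23, 24)

I1: IS=1 RO=2 EX=3 WR=4
I2: IS=2 RO=3 EX=5 WR=6
I3: IS=3 RO=4 EX=12 WR=13
I4: IS=5 RO=7 EX=8 WR=9  [struct: INT busy until I1 writes@4; RAW R0: wait I2 write@6]
I5: IS=14 RO=15 EX=23 WR=24  [struct: DIV busy until I3 writes@13]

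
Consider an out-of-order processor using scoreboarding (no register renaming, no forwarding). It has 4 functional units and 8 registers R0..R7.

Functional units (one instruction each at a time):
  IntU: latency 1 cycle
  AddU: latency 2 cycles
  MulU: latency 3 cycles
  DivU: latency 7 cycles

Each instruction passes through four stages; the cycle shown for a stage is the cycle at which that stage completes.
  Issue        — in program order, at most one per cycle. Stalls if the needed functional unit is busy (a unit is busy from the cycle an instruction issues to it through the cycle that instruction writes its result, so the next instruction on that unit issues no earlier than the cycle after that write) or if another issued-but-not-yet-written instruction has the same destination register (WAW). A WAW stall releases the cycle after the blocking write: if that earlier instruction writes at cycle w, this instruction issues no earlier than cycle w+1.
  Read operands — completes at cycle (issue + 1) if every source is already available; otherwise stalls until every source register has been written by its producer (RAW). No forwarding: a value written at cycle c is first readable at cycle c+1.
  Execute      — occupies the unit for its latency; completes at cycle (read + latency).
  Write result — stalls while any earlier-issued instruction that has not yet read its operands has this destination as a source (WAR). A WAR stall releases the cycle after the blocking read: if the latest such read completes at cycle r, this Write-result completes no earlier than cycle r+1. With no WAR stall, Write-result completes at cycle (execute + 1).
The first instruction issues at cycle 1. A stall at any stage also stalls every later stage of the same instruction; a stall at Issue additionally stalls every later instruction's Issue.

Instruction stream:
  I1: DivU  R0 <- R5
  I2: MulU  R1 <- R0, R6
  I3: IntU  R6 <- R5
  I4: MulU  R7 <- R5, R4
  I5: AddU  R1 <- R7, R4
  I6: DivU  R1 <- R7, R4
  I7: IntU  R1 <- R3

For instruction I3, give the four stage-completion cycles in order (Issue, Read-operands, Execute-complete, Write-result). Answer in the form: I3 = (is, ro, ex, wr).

I1  is:1  ro:2  ex:9  wr:10
I2  is:2  ro:11  ex:14  wr:15  — RAW R0: wait I1 write@10
I3  is:3  ro:4  ex:5  wr:12  — WAR R6: wait I2 read@11
I4  is:16  ro:17  ex:20  wr:21  — struct: MulU busy until I2 writes@15
I5  is:17  ro:22  ex:24  wr:25  — RAW R7: wait I4 write@21
I6  is:26  ro:27  ex:34  wr:35  — WAW R1: wait I5 write@25
I7  is:36  ro:37  ex:38  wr:39  — WAW R1: wait I6 write@35

I3 = (3, 4, 5, 12)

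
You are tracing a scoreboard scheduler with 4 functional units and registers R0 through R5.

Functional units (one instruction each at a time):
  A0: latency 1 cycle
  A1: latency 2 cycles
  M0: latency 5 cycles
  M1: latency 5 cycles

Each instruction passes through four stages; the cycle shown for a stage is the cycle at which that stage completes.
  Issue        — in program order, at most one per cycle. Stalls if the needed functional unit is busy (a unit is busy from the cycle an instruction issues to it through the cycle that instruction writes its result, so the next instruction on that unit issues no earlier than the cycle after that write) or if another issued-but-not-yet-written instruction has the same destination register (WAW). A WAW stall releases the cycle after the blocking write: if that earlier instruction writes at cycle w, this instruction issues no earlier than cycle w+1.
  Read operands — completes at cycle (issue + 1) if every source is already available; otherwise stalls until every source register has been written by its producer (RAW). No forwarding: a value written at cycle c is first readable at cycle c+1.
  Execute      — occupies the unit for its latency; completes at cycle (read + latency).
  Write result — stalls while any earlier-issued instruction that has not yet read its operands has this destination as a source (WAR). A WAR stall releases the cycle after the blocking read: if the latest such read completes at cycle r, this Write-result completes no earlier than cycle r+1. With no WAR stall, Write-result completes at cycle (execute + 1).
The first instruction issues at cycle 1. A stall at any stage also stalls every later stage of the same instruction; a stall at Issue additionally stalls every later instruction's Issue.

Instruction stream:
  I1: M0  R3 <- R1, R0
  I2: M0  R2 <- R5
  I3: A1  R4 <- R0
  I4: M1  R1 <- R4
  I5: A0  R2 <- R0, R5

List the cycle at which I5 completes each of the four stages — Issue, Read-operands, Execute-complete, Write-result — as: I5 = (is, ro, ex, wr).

[I1] 1/2/7/8
[I2] 9/10/15/16  (struct: M0 busy until I1 writes@8)
[I3] 10/11/13/14
[I4] 11/15/20/21  (RAW R4: wait I3 write@14)
[I5] 17/18/19/20  (WAW R2: wait I2 write@16)

I5 = (17, 18, 19, 20)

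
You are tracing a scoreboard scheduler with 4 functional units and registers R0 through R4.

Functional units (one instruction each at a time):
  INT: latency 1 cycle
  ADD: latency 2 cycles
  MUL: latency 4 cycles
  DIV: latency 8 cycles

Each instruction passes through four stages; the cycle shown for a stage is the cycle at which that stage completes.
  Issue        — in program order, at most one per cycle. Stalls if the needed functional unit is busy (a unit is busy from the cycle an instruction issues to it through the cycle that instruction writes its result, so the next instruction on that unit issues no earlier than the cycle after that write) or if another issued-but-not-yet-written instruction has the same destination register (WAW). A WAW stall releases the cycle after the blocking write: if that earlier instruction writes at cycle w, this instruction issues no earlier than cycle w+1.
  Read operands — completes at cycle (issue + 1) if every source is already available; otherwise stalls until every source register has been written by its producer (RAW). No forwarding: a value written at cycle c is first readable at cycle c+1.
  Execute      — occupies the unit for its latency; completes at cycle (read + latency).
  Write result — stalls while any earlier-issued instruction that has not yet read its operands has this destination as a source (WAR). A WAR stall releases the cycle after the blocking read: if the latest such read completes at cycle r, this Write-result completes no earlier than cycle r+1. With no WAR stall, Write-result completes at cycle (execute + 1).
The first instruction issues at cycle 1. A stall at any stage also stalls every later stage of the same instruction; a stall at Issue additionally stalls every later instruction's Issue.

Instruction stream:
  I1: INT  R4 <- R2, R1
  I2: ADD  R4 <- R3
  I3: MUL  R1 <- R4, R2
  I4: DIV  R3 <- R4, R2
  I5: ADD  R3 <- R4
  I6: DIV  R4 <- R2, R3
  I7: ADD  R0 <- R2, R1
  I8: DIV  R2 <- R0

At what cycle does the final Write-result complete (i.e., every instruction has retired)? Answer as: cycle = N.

I1  is:1  ro:2  ex:3  wr:4
I2  is:5  ro:6  ex:8  wr:9  — WAW R4: wait I1 write@4
I3  is:6  ro:10  ex:14  wr:15  — RAW R4: wait I2 write@9
I4  is:7  ro:10  ex:18  wr:19  — RAW R4: wait I2 write@9
I5  is:20  ro:21  ex:23  wr:24  — WAW R3: wait I4 write@19
I6  is:21  ro:25  ex:33  wr:34  — RAW R3: wait I5 write@24
I7  is:25  ro:26  ex:28  wr:29  — struct: ADD busy until I5 writes@24
I8  is:35  ro:36  ex:44  wr:45  — struct: DIV busy until I6 writes@34

cycle = 45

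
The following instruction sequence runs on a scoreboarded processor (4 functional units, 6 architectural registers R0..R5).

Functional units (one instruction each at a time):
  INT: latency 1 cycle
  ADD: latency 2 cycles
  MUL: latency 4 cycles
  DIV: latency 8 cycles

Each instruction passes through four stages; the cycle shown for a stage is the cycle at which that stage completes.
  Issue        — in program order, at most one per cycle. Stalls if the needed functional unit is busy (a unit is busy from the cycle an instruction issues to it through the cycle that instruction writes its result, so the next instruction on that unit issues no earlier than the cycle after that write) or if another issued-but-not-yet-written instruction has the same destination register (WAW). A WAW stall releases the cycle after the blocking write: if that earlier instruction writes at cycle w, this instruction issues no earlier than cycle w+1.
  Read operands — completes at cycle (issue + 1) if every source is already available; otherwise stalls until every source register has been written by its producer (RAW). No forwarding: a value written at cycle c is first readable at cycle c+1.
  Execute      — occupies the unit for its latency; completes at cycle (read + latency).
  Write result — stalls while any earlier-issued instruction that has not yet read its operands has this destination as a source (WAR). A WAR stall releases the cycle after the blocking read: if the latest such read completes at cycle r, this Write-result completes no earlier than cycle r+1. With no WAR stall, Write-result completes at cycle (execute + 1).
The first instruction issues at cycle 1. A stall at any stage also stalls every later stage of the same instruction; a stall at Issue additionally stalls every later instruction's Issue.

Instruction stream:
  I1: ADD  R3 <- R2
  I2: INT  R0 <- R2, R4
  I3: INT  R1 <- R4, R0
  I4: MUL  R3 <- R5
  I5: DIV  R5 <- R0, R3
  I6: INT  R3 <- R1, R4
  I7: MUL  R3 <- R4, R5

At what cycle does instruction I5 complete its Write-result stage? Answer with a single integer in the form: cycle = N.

t=1  I1 issues→ADD
t=2  I1 reads; I2 issues→INT
t=3  I2 reads
t=4  I1 exec-done; I2 exec-done
t=5  I1 writes R3; I2 writes R0
t=6  I3 issues→INT
t=7  I3 reads; I4 issues→MUL
t=8  I3 exec-done; I4 reads; I5 issues→DIV
t=9  I3 writes R1
t=12  I4 exec-done
t=13  I4 writes R3
t=14  I5 reads; I6 issues→INT
t=15  I6 reads
t=16  I6 exec-done
t=17  I6 writes R3
t=18  I7 issues→MUL
t=22  I5 exec-done
t=23  I5 writes R5
t=24  I7 reads
t=28  I7 exec-done
t=29  I7 writes R3

cycle = 23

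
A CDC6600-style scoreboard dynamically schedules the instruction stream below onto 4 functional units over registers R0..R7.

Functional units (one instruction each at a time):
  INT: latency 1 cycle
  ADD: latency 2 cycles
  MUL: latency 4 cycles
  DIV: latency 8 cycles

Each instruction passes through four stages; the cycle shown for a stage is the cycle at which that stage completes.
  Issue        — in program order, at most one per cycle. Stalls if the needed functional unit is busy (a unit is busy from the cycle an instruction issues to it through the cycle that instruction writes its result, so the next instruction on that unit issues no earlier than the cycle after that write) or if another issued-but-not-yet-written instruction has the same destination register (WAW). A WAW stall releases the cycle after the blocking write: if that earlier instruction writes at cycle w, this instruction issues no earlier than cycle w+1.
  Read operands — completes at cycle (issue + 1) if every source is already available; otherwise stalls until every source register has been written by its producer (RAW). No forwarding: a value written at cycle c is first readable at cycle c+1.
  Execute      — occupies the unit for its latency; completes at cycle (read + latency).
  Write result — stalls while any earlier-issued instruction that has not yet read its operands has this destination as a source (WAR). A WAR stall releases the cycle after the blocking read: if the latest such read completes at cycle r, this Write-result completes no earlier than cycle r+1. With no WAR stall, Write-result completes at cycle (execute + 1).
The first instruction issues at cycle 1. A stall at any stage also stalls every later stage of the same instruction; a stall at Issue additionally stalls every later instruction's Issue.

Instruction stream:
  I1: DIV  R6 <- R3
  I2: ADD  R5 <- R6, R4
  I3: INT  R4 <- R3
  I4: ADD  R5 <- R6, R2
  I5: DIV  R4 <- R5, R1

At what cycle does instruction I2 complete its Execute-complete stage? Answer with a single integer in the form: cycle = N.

cycle = 14

cycle 1: issue I1 (DIV)
cycle 2: I1 read-ops; issue I2 (ADD)
cycle 3: issue I3 (INT)
cycle 4: I3 read-ops
cycle 5: I3 finished on INT
cycle 10: I1 finished on DIV
cycle 11: I1→R6
cycle 12: I2 read-ops
cycle 13: I3→R4
cycle 14: I2 finished on ADD
cycle 15: I2→R5
cycle 16: issue I4 (ADD)
cycle 17: I4 read-ops; issue I5 (DIV)
cycle 19: I4 finished on ADD
cycle 20: I4→R5
cycle 21: I5 read-ops
cycle 29: I5 finished on DIV
cycle 30: I5→R4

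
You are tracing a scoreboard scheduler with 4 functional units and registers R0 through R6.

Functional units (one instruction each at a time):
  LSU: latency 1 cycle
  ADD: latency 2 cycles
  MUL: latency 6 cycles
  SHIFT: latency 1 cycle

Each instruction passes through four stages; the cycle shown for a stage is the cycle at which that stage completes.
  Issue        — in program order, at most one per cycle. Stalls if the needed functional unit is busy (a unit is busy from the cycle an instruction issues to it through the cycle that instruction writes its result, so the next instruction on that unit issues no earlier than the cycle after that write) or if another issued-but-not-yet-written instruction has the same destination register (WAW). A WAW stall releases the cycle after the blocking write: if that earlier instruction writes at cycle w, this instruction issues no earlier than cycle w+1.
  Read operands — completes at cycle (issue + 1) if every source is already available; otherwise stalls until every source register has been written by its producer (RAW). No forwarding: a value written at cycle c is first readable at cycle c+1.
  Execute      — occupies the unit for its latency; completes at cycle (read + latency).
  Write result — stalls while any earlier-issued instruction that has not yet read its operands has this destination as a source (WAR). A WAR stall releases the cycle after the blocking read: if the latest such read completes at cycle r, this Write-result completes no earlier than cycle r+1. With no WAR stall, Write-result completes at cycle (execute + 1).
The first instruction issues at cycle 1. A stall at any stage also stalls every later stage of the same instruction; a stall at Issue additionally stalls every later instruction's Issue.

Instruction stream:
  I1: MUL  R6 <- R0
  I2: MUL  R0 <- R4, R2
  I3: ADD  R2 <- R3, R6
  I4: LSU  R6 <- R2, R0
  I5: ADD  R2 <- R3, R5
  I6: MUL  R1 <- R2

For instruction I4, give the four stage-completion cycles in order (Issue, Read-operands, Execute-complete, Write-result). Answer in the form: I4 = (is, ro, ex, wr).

I4 = (12, 19, 20, 21)

I1  is:1  ro:2  ex:8  wr:9
I2  is:10  ro:11  ex:17  wr:18  — struct: MUL busy until I1 writes@9
I3  is:11  ro:12  ex:14  wr:15
I4  is:12  ro:19  ex:20  wr:21  — RAW R0: wait I2 write@18
I5  is:16  ro:17  ex:19  wr:20  — struct: ADD busy until I3 writes@15
I6  is:19  ro:21  ex:27  wr:28  — struct: MUL busy until I2 writes@18, RAW R2: wait I5 write@20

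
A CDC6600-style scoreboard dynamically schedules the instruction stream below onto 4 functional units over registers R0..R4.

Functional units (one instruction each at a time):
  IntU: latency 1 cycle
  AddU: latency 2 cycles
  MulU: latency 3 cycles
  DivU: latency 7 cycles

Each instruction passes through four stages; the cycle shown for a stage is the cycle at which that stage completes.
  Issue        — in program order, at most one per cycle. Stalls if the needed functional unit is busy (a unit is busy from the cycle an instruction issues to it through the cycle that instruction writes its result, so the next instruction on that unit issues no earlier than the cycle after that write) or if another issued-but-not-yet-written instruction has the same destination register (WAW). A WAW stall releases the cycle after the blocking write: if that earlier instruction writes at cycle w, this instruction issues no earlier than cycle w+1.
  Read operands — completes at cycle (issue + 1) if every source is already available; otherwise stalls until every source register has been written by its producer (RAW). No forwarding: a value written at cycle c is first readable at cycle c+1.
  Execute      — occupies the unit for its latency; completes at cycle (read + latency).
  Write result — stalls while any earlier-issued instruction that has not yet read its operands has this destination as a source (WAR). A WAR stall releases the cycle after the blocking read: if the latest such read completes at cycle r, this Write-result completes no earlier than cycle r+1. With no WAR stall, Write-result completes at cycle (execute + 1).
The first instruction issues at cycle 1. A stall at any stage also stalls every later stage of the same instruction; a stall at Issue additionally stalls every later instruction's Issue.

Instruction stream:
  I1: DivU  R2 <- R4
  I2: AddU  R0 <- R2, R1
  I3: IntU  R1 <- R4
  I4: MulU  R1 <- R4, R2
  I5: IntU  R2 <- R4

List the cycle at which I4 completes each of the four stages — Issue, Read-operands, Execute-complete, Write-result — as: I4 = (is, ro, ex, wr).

  I1 | 1 | 2 | 9 | 10
  I2 | 2 | 11 | 13 | 14   RAW R2: wait I1 write@10
  I3 | 3 | 4 | 5 | 12   WAR R1: wait I2 read@11
  I4 | 13 | 14 | 17 | 18   WAW R1: wait I3 write@12
  I5 | 14 | 15 | 16 | 17

I4 = (13, 14, 17, 18)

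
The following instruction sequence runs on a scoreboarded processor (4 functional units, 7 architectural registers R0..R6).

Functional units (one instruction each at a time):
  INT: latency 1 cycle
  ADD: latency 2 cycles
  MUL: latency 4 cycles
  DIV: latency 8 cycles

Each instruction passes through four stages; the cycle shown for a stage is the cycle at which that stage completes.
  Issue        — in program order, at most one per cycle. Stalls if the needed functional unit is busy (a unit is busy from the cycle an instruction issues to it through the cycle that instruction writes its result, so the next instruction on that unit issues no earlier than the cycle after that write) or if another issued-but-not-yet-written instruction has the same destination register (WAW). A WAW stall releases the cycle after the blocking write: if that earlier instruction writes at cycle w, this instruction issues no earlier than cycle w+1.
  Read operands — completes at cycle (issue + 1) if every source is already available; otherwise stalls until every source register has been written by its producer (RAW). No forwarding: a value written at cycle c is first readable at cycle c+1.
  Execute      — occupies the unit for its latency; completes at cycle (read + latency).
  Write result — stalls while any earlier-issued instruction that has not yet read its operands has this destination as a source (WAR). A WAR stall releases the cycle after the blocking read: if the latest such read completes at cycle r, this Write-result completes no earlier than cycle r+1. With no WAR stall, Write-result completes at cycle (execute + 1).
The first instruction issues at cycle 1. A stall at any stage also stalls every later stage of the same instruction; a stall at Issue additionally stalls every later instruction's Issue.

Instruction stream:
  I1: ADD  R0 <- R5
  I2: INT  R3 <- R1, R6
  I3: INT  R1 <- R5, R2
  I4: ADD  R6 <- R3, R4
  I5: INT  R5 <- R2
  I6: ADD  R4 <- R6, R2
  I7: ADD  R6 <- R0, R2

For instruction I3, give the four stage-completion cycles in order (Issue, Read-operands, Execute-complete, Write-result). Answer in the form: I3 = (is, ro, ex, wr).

[1] I1 issues→ADD
[2] I1 reads | I2 issues→INT
[3] I2 reads
[4] I1 exec-done | I2 exec-done
[5] I1 writes R0 | I2 writes R3
[6] I3 issues→INT
[7] I3 reads | I4 issues→ADD
[8] I3 exec-done | I4 reads
[9] I3 writes R1
[10] I4 exec-done | I5 issues→INT
[11] I4 writes R6 | I5 reads
[12] I5 exec-done | I6 issues→ADD
[13] I5 writes R5 | I6 reads
[15] I6 exec-done
[16] I6 writes R4
[17] I7 issues→ADD
[18] I7 reads
[20] I7 exec-done
[21] I7 writes R6

I3 = (6, 7, 8, 9)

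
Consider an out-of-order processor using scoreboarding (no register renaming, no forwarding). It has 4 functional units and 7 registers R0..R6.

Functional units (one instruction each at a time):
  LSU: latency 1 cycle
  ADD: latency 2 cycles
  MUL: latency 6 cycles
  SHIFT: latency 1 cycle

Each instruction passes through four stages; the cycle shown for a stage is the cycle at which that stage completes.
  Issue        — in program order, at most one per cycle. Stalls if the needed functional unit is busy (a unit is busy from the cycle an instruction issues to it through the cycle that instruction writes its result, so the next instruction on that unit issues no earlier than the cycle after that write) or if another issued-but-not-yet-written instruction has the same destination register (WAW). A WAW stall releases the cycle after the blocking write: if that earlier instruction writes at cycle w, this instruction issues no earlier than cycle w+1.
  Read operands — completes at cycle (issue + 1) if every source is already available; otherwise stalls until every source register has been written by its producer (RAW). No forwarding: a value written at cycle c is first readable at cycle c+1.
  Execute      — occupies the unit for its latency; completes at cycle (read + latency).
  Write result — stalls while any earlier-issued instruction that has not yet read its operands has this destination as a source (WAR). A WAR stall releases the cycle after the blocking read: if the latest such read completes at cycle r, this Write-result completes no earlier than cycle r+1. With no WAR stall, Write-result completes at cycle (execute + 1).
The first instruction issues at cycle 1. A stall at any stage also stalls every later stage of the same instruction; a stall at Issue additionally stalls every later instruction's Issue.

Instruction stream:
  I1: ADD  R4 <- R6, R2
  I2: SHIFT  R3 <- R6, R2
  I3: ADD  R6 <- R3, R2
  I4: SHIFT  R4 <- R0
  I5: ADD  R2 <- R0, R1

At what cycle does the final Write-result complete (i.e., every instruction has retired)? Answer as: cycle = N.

I1  is:1  ro:2  ex:4  wr:5
I2  is:2  ro:3  ex:4  wr:5
I3  is:6  ro:7  ex:9  wr:10  — struct: ADD busy until I1 writes@5
I4  is:7  ro:8  ex:9  wr:10
I5  is:11  ro:12  ex:14  wr:15  — struct: ADD busy until I3 writes@10

cycle = 15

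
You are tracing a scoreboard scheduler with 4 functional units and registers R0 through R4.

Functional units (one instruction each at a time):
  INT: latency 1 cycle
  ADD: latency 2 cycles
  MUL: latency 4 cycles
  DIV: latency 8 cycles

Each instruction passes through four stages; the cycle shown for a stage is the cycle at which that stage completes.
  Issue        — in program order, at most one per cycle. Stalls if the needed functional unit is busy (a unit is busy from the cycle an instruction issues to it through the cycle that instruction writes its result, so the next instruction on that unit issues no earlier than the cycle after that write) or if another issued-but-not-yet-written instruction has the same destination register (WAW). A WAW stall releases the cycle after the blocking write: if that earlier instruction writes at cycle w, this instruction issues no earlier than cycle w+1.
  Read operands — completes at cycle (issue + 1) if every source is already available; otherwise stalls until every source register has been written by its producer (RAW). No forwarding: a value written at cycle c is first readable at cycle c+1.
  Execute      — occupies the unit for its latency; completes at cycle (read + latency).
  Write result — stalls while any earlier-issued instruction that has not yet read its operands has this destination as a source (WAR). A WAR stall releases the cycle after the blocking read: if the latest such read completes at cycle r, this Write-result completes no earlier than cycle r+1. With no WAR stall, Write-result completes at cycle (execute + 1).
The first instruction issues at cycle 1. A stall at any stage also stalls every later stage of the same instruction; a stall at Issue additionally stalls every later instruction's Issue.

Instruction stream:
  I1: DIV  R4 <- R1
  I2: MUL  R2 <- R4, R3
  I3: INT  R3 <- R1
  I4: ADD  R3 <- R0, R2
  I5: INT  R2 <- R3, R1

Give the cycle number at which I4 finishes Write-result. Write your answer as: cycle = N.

[I1] 1/2/10/11
[I2] 2/12/16/17  (RAW R4: wait I1 write@11)
[I3] 3/4/5/13  (WAR R3: wait I2 read@12)
[I4] 14/18/20/21  (WAW R3: wait I3 write@13; RAW R2: wait I2 write@17)
[I5] 18/22/23/24  (WAW R2: wait I2 write@17; RAW R3: wait I4 write@21)

cycle = 21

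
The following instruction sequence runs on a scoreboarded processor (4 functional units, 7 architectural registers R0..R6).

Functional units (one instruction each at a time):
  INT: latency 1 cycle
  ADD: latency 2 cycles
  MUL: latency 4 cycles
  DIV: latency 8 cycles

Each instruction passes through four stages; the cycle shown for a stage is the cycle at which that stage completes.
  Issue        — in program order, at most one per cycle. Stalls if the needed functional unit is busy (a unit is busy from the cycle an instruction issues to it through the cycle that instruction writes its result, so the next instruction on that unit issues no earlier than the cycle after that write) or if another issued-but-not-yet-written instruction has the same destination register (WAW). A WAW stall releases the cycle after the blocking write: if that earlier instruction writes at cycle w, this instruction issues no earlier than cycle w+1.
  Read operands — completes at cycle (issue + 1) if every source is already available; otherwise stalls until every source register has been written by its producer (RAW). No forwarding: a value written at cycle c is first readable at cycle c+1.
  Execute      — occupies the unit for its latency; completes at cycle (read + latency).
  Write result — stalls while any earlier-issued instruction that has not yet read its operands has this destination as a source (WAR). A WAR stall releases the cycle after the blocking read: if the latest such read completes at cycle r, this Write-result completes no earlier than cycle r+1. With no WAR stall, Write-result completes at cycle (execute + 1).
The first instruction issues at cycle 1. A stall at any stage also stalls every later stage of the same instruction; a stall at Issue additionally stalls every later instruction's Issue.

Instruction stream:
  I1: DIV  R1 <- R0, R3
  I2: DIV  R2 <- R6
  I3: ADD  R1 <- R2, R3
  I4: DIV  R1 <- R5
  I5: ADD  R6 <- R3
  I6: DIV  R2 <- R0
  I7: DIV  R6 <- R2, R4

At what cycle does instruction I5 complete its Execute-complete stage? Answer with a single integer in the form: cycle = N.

I1  is:1  ro:2  ex:10  wr:11
I2  is:12  ro:13  ex:21  wr:22  — struct: DIV busy until I1 writes@11
I3  is:13  ro:23  ex:25  wr:26  — RAW R2: wait I2 write@22
I4  is:27  ro:28  ex:36  wr:37  — WAW R1: wait I3 write@26
I5  is:28  ro:29  ex:31  wr:32
I6  is:38  ro:39  ex:47  wr:48  — struct: DIV busy until I4 writes@37
I7  is:49  ro:50  ex:58  wr:59  — struct: DIV busy until I6 writes@48

cycle = 31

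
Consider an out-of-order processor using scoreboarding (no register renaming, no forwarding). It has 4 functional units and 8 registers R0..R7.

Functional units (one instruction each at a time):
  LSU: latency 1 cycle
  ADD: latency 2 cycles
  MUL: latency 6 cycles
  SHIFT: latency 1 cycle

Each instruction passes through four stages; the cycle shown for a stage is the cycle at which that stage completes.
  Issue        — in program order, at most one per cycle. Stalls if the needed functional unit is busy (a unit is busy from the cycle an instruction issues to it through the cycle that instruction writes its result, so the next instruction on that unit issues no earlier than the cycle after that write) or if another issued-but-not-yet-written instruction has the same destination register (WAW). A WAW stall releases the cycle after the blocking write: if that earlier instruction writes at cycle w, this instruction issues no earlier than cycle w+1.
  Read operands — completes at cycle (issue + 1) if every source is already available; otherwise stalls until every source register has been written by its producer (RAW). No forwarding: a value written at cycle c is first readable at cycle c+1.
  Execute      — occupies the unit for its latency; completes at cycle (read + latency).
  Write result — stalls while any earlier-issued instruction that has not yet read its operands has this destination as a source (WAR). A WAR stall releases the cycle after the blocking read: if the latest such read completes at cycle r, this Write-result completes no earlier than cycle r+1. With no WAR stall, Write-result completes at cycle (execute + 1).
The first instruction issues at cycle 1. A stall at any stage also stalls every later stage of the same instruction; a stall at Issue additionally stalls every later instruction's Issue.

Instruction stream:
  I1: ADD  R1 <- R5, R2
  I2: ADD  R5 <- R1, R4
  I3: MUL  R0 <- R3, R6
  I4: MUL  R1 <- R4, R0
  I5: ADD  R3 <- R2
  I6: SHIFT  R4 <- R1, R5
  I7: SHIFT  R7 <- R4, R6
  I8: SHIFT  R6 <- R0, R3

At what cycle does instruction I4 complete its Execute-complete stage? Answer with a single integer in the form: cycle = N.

cycle = 23

t=1  I1 issues→ADD
t=2  I1 reads
t=4  I1 exec-done
t=5  I1 writes R1
t=6  I2 issues→ADD
t=7  I2 reads, I3 issues→MUL
t=8  I3 reads
t=9  I2 exec-done
t=10  I2 writes R5
t=14  I3 exec-done
t=15  I3 writes R0
t=16  I4 issues→MUL
t=17  I4 reads, I5 issues→ADD
t=18  I5 reads, I6 issues→SHIFT
t=20  I5 exec-done
t=21  I5 writes R3
t=23  I4 exec-done
t=24  I4 writes R1
t=25  I6 reads
t=26  I6 exec-done
t=27  I6 writes R4
t=28  I7 issues→SHIFT
t=29  I7 reads
t=30  I7 exec-done
t=31  I7 writes R7
t=32  I8 issues→SHIFT
t=33  I8 reads
t=34  I8 exec-done
t=35  I8 writes R6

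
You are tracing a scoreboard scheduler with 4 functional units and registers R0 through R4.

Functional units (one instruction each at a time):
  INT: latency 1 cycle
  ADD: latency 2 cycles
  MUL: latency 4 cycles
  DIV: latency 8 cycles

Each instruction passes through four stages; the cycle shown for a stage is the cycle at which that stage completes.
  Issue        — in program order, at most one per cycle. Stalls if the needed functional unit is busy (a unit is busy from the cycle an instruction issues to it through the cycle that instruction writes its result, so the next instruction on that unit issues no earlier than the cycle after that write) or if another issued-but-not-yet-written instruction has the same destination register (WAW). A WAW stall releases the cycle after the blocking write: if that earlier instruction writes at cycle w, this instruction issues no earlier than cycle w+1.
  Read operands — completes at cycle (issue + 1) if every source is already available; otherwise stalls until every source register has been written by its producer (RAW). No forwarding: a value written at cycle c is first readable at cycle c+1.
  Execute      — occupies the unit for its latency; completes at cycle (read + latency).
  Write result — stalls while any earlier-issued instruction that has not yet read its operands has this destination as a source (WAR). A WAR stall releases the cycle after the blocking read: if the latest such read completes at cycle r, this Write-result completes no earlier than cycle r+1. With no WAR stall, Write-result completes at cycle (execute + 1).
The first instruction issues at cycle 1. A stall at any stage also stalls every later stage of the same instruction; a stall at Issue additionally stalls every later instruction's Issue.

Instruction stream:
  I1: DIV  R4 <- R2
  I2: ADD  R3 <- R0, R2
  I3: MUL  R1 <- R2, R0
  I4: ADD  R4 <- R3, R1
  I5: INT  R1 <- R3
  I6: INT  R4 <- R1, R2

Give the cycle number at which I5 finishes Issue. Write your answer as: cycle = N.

cycle = 13

[I1] 1/2/10/11
[I2] 2/3/5/6
[I3] 3/4/8/9
[I4] 12/13/15/16  (WAW R4: wait I1 write@11)
[I5] 13/14/15/16
[I6] 17/18/19/20  (struct: INT busy until I5 writes@16)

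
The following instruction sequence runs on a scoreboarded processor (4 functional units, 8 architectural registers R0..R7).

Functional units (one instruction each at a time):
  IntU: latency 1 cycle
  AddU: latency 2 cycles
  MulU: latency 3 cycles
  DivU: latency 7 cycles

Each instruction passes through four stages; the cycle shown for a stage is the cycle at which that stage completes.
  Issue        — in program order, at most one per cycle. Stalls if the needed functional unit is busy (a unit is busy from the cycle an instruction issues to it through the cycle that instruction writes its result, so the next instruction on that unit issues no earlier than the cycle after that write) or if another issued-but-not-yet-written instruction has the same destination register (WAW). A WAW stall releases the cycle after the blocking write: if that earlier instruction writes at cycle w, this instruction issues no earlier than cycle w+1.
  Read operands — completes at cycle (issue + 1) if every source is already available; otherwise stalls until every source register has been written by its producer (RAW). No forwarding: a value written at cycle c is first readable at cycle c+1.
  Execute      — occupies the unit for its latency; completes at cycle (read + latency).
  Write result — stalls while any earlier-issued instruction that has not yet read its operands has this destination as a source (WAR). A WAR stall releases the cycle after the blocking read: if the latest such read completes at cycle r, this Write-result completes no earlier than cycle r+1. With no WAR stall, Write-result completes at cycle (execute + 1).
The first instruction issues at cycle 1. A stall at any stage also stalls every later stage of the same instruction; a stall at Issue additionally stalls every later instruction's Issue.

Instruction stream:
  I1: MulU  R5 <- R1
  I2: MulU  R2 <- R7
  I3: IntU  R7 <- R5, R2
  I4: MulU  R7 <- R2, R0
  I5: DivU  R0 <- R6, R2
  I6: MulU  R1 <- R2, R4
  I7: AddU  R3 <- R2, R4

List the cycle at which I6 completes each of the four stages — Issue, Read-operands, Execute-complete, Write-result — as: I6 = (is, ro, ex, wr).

I6 = (22, 23, 26, 27)

I1  is:1  ro:2  ex:5  wr:6
I2  is:7  ro:8  ex:11  wr:12  — struct: MulU busy until I1 writes@6
I3  is:8  ro:13  ex:14  wr:15  — RAW R2: wait I2 write@12
I4  is:16  ro:17  ex:20  wr:21  — WAW R7: wait I3 write@15
I5  is:17  ro:18  ex:25  wr:26
I6  is:22  ro:23  ex:26  wr:27  — struct: MulU busy until I4 writes@21
I7  is:23  ro:24  ex:26  wr:27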